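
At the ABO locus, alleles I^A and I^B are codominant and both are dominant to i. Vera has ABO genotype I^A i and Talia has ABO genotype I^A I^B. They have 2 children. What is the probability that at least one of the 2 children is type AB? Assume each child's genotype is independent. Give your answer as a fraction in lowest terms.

7/16

ABO cross I^A i × I^A I^B → 1/2 A, 1/4 B, 1/4 AB.
So P(type AB) = 1/4 per child.
P(none) = (3/4)^2 = 9/16; P(at least one) = 1 − 9/16 = 7/16.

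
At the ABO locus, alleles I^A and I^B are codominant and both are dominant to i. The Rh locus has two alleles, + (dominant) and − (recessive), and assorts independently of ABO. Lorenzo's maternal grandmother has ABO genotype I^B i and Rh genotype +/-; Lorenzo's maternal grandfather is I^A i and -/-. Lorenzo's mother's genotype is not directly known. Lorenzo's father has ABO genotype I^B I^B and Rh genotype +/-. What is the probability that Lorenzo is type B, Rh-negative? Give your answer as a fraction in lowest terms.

Lorenzo's mother's ABO genotype from I^B i × I^A i: 1/4 I^A I^B, 1/4 I^A i, 1/4 I^B i, 1/4 i i.
Crossing each possibility with the father I^B I^B and summing P(type B): 1/4·1/2 + 1/4·1/2 + 1/4·1 + 1/4·1 = 3/4.
Similarly for Rh via the mother's Rh distribution: P(Rh-) = 3/8.
Independent loci: 3/4 × 3/8 = 9/32.

9/32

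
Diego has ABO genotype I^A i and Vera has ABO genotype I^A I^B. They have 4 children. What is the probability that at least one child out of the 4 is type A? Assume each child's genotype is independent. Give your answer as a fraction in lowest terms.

15/16

ABO cross I^A i × I^A I^B → 1/2 A, 1/4 B, 1/4 AB.
So P(type A) = 1/2 per child.
P(none) = (1/2)^4 = 1/16; P(at least one) = 1 − 1/16 = 15/16.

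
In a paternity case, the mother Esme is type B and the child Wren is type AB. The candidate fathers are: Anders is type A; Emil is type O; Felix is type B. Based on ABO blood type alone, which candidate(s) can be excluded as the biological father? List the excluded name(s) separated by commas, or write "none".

Emil, Felix

A candidate is excluded only if no genotype consistent with his phenotype could produce a type AB child with a type B mother.
Emil (type O): no genotype consistent with that phenotype can produce a type-AB child with a type-B mother.
Felix (type B): no genotype consistent with that phenotype can produce a type-AB child with a type-B mother.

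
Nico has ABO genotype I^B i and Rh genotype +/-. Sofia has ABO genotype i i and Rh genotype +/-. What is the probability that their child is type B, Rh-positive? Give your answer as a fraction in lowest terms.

3/8

ABO cross I^B i × i i → offspring phenotypes: 1/2 O, 1/2 B.
Rh cross +/- × +/- → 3/4 Rh+, 1/4 Rh-.
Independent loci: P(type B, Rh-positive) = 1/2 × 3/4 = 3/8.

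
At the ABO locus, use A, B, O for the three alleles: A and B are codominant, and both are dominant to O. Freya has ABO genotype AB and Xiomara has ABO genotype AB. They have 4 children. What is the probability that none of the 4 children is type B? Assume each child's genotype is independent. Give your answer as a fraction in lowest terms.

ABO cross AB × AB → 1/4 A, 1/4 B, 1/2 AB.
So P(type B) = 1/4 per child.
P(not type B) = 3/4 for one child; (3/4)^4 = 81/256.

81/256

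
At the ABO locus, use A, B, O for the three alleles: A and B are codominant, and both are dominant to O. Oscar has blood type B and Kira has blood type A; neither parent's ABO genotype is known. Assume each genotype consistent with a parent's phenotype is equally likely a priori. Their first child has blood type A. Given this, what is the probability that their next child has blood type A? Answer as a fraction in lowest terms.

Possible genotypes: Oscar ∈ {BB, BO}; Kira ∈ {AA, AO}.
Weight each parental genotype pair by prior × P(type-A child):
  BO × AA: posterior weight 2/3; P(next child type A) = 1/2.
  BO × AO: posterior weight 1/3; P(next child type A) = 1/4.
Weighted sum = 5/12.

5/12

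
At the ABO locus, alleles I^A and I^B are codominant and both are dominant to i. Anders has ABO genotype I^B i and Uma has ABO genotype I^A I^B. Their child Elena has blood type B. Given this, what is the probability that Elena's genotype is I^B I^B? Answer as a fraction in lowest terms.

1/2

Cross I^B i × I^A I^B → 1/4 I^A I^B, 1/4 I^A i, 1/4 I^B I^B, 1/4 I^B i.
Type-B genotypes among offspring: I^B I^B (1/4), I^B i (1/4); total 1/2.
P(I^B I^B | type B) = (1/4) / (1/2) = 1/2.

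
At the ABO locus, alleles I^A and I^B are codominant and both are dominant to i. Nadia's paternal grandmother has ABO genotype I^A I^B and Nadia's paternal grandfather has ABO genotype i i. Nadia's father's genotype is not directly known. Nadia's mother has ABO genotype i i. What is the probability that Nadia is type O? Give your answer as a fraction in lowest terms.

Nadia's father's ABO genotype from I^A I^B × i i: 1/2 I^A i, 1/2 I^B i.
Crossing each possibility with the mother i i and summing P(type O): 1/2·1/2 + 1/2·1/2 = 1/2.

1/2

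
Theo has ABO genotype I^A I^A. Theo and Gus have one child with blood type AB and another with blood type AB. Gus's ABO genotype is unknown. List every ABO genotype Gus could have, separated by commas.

I^A I^B, I^B I^B, I^B i

For each candidate genotype of Gus, check whether crossing it with I^A I^A can produce every observed child phenotype.
  I^A I^A → possible child types {A} ✗
  I^A I^B → possible child types {A, AB} ✓
  I^A i → possible child types {A} ✗
  I^B I^B → possible child types {AB} ✓
  I^B i → possible child types {A, AB} ✓
  i i → possible child types {A} ✗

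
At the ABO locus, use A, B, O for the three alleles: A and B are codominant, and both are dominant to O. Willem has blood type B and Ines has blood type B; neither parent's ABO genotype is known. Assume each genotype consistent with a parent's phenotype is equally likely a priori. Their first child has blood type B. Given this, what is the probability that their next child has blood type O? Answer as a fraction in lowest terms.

1/20

Possible genotypes: Willem ∈ {BB, BO}; Ines ∈ {BB, BO}.
Weight each parental genotype pair by prior × P(type-B child):
  BB × BB: posterior weight 4/15; P(next child type O) = 0.
  BB × BO: posterior weight 4/15; P(next child type O) = 0.
  BO × BB: posterior weight 4/15; P(next child type O) = 0.
  BO × BO: posterior weight 1/5; P(next child type O) = 1/4.
Weighted sum = 1/20.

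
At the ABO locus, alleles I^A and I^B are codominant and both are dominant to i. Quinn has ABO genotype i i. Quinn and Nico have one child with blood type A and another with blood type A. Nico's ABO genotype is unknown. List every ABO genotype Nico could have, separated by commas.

I^A I^A, I^A I^B, I^A i

For each candidate genotype of Nico, check whether crossing it with i i can produce every observed child phenotype.
  I^A I^A → possible child types {A} ✓
  I^A I^B → possible child types {A, B} ✓
  I^A i → possible child types {O, A} ✓
  I^B I^B → possible child types {B} ✗
  I^B i → possible child types {O, B} ✗
  i i → possible child types {O} ✗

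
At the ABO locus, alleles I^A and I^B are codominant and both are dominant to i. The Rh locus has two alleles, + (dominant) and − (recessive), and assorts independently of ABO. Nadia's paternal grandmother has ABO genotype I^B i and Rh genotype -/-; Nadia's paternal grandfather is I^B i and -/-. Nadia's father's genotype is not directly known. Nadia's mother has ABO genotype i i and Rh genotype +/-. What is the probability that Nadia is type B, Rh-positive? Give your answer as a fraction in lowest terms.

1/4

Nadia's father's ABO genotype from I^B i × I^B i: 1/4 I^B I^B, 1/2 I^B i, 1/4 i i.
Crossing each possibility with the mother i i and summing P(type B): 1/4·1 + 1/2·1/2 + 1/4·0 = 1/2.
Similarly for Rh via the father's Rh distribution: P(Rh+) = 1/2.
Independent loci: 1/2 × 1/2 = 1/4.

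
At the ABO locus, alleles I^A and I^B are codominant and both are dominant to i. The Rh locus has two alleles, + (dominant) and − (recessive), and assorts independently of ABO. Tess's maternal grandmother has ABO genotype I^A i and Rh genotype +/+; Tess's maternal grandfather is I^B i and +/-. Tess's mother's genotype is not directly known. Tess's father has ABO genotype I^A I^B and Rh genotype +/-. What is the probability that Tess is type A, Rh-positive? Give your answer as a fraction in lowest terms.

Tess's mother's ABO genotype from I^A i × I^B i: 1/4 I^A I^B, 1/4 I^A i, 1/4 I^B i, 1/4 i i.
Crossing each possibility with the father I^A I^B and summing P(type A): 1/4·1/4 + 1/4·1/2 + 1/4·1/4 + 1/4·1/2 = 3/8.
Similarly for Rh via the mother's Rh distribution: P(Rh+) = 7/8.
Independent loci: 3/8 × 7/8 = 21/64.

21/64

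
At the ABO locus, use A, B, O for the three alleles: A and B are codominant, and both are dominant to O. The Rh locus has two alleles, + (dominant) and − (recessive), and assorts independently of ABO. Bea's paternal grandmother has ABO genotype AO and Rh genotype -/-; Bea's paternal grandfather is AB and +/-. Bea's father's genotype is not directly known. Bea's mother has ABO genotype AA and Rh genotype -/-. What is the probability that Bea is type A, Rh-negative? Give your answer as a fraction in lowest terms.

Bea's father's ABO genotype from AO × AB: 1/4 AA, 1/4 AB, 1/4 AO, 1/4 BO.
Crossing each possibility with the mother AA and summing P(type A): 1/4·1 + 1/4·1/2 + 1/4·1 + 1/4·1/2 = 3/4.
Similarly for Rh via the father's Rh distribution: P(Rh-) = 3/4.
Independent loci: 3/4 × 3/4 = 9/16.

9/16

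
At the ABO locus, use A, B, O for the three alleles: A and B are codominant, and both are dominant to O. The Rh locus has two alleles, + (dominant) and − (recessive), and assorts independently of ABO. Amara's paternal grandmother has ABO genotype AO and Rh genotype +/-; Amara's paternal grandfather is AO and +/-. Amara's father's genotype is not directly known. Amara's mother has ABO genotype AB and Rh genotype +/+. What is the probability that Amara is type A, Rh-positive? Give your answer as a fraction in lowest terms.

Amara's father's ABO genotype from AO × AO: 1/4 AA, 1/2 AO, 1/4 OO.
Crossing each possibility with the mother AB and summing P(type A): 1/4·1/2 + 1/2·1/2 + 1/4·1/2 = 1/2.
Similarly for Rh via the father's Rh distribution: P(Rh+) = 1.
Independent loci: 1/2 × 1 = 1/2.

1/2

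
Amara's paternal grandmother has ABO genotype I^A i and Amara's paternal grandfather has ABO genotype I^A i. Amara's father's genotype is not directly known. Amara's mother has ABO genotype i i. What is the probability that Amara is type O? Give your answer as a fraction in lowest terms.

Amara's father's ABO genotype from I^A i × I^A i: 1/4 I^A I^A, 1/2 I^A i, 1/4 i i.
Crossing each possibility with the mother i i and summing P(type O): 1/4·0 + 1/2·1/2 + 1/4·1 = 1/2.

1/2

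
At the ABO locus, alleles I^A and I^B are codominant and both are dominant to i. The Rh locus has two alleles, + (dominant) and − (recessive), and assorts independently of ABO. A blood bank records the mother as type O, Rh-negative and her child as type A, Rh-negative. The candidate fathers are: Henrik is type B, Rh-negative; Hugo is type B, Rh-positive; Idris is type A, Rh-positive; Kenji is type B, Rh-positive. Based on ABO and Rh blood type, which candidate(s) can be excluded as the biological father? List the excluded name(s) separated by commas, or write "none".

A candidate is excluded only if no genotype consistent with his phenotype could produce a type A, Rh-negative child with a type O, Rh-negative mother.
Henrik (type B, Rh-): no genotype consistent with that phenotype can produce a type-A Rh- child with a type-O mother.
Hugo (type B, Rh+): no genotype consistent with that phenotype can produce a type-A Rh- child with a type-O mother.
Kenji (type B, Rh+): no genotype consistent with that phenotype can produce a type-A Rh- child with a type-O mother.

Henrik, Hugo, Kenji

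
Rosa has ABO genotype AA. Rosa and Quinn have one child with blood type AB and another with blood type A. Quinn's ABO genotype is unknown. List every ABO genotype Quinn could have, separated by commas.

For each candidate genotype of Quinn, check whether crossing it with AA can produce every observed child phenotype.
  AA → possible child types {A} ✗
  AB → possible child types {A, AB} ✓
  AO → possible child types {A} ✗
  BB → possible child types {AB} ✗
  BO → possible child types {A, AB} ✓
  OO → possible child types {A} ✗

AB, BO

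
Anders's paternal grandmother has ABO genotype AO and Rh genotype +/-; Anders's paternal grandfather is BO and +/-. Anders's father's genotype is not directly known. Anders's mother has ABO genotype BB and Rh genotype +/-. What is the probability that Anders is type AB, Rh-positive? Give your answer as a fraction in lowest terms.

3/16

Anders's father's ABO genotype from AO × BO: 1/4 AB, 1/4 AO, 1/4 BO, 1/4 OO.
Crossing each possibility with the mother BB and summing P(type AB): 1/4·1/2 + 1/4·1/2 + 1/4·0 + 1/4·0 = 1/4.
Similarly for Rh via the father's Rh distribution: P(Rh+) = 3/4.
Independent loci: 1/4 × 3/4 = 3/16.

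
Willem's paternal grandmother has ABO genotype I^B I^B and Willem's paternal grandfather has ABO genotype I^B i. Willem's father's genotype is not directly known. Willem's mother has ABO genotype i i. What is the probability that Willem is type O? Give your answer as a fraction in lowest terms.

1/4

Willem's father's ABO genotype from I^B I^B × I^B i: 1/2 I^B I^B, 1/2 I^B i.
Crossing each possibility with the mother i i and summing P(type O): 1/2·0 + 1/2·1/2 = 1/4.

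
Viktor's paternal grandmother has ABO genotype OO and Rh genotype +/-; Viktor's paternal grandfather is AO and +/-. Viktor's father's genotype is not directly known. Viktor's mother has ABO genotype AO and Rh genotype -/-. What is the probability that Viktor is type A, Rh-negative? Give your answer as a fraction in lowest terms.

Viktor's father's ABO genotype from OO × AO: 1/2 AO, 1/2 OO.
Crossing each possibility with the mother AO and summing P(type A): 1/2·3/4 + 1/2·1/2 = 5/8.
Similarly for Rh via the father's Rh distribution: P(Rh-) = 1/2.
Independent loci: 5/8 × 1/2 = 5/16.

5/16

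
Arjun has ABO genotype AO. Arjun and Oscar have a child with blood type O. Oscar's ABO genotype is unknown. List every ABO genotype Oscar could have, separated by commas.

AO, BO, OO

For each candidate genotype of Oscar, check whether crossing it with AO can produce every observed child phenotype.
  AA → possible child types {A} ✗
  AB → possible child types {A, B, AB} ✗
  AO → possible child types {O, A} ✓
  BB → possible child types {B, AB} ✗
  BO → possible child types {O, A, B, AB} ✓
  OO → possible child types {O, A} ✓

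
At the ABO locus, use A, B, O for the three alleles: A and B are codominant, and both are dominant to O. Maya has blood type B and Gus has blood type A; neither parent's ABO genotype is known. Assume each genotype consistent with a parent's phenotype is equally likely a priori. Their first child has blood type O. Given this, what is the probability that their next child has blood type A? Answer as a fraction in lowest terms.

1/4

Possible genotypes: Maya ∈ {BB, BO}; Gus ∈ {AA, AO}.
Weight each parental genotype pair by prior × P(type-O child):
  BO × AO: posterior weight 1; P(next child type A) = 1/4.
Weighted sum = 1/4.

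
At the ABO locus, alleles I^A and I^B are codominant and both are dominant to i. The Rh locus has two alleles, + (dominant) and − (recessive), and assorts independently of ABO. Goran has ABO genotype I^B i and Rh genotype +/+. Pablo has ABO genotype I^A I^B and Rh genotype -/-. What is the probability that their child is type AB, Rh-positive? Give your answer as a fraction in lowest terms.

ABO cross I^B i × I^A I^B → offspring phenotypes: 1/4 A, 1/2 B, 1/4 AB.
Rh cross +/+ × -/- → 1 Rh+.
Independent loci: P(type AB, Rh-positive) = 1/4 × 1 = 1/4.

1/4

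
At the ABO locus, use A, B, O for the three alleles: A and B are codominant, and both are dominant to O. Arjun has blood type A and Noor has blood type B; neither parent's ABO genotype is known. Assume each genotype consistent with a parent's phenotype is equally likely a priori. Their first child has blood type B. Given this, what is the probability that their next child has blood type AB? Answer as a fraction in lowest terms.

Possible genotypes: Arjun ∈ {AA, AO}; Noor ∈ {BB, BO}.
Weight each parental genotype pair by prior × P(type-B child):
  AO × BB: posterior weight 2/3; P(next child type AB) = 1/2.
  AO × BO: posterior weight 1/3; P(next child type AB) = 1/4.
Weighted sum = 5/12.

5/12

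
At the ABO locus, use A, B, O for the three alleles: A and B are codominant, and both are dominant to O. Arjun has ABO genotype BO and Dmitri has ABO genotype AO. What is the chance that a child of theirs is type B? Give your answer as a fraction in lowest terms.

ABO cross BO × AO → offspring phenotypes: 1/4 O, 1/4 A, 1/4 B, 1/4 AB.
So P(type B) = 1/4.

1/4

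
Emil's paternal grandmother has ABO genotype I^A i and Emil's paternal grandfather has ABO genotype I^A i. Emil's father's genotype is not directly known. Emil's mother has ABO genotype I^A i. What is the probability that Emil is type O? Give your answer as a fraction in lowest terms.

Emil's father's ABO genotype from I^A i × I^A i: 1/4 I^A I^A, 1/2 I^A i, 1/4 i i.
Crossing each possibility with the mother I^A i and summing P(type O): 1/4·0 + 1/2·1/4 + 1/4·1/2 = 1/4.

1/4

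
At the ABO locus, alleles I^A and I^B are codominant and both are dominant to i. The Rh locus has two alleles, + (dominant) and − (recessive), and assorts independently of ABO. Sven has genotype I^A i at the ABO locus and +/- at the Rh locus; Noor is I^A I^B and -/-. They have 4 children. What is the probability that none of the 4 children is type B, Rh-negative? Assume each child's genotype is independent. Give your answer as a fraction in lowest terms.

2401/4096

ABO cross I^A i × I^A I^B → 1/2 A, 1/4 B, 1/4 AB.
Rh cross +/- × -/- → 1/2 Rh+, 1/2 Rh-; so P(type B, Rh-negative) = 1/4 × 1/2 = 1/8 per child.
P(not type B, Rh-negative) = 7/8 for one child; (7/8)^4 = 2401/4096.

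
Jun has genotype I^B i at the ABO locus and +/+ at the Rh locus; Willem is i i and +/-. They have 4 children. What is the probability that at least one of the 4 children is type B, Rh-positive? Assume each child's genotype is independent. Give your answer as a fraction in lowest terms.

15/16

ABO cross I^B i × i i → 1/2 O, 1/2 B.
Rh cross +/+ × +/- → 1 Rh+; so P(type B, Rh-positive) = 1/2 × 1 = 1/2 per child.
P(none) = (1/2)^4 = 1/16; P(at least one) = 1 − 1/16 = 15/16.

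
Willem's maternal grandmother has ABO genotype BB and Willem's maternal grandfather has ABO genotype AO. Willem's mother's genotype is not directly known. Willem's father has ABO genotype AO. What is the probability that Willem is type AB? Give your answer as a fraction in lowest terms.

Willem's mother's ABO genotype from BB × AO: 1/2 AB, 1/2 BO.
Crossing each possibility with the father AO and summing P(type AB): 1/2·1/4 + 1/2·1/4 = 1/4.

1/4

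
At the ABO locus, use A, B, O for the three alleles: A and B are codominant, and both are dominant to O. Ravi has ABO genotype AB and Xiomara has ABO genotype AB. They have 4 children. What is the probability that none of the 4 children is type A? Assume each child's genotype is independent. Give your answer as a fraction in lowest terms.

ABO cross AB × AB → 1/4 A, 1/4 B, 1/2 AB.
So P(type A) = 1/4 per child.
P(not type A) = 3/4 for one child; (3/4)^4 = 81/256.

81/256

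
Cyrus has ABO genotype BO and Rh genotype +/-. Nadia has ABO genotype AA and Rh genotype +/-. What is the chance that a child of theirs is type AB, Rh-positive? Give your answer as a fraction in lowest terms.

3/8

ABO cross BO × AA → offspring phenotypes: 1/2 A, 1/2 AB.
Rh cross +/- × +/- → 3/4 Rh+, 1/4 Rh-.
Independent loci: P(type AB, Rh-positive) = 1/2 × 3/4 = 3/8.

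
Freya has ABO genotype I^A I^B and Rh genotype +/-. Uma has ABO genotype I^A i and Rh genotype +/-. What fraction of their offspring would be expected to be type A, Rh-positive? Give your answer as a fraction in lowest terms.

ABO cross I^A I^B × I^A i → offspring phenotypes: 1/2 A, 1/4 B, 1/4 AB.
Rh cross +/- × +/- → 3/4 Rh+, 1/4 Rh-.
Independent loci: P(type A, Rh-positive) = 1/2 × 3/4 = 3/8.

3/8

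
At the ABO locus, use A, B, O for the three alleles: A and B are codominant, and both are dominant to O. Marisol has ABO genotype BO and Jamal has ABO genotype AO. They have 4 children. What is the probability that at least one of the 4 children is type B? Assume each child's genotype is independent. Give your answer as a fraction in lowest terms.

175/256

ABO cross BO × AO → 1/4 O, 1/4 A, 1/4 B, 1/4 AB.
So P(type B) = 1/4 per child.
P(none) = (3/4)^4 = 81/256; P(at least one) = 1 − 81/256 = 175/256.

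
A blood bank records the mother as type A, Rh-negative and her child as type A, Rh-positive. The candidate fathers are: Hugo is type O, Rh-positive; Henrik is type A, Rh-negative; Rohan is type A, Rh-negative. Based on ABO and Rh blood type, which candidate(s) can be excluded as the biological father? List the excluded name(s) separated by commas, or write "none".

Henrik, Rohan

A candidate is excluded only if no genotype consistent with his phenotype could produce a type A, Rh-positive child with a type A, Rh-negative mother.
Henrik (type A, Rh-): no genotype consistent with that phenotype can produce a type-A Rh+ child with a type-A mother.
Rohan (type A, Rh-): no genotype consistent with that phenotype can produce a type-A Rh+ child with a type-A mother.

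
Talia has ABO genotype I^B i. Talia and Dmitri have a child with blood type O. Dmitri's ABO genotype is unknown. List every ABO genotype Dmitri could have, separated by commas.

For each candidate genotype of Dmitri, check whether crossing it with I^B i can produce every observed child phenotype.
  I^A I^A → possible child types {A, AB} ✗
  I^A I^B → possible child types {A, B, AB} ✗
  I^A i → possible child types {O, A, B, AB} ✓
  I^B I^B → possible child types {B} ✗
  I^B i → possible child types {O, B} ✓
  i i → possible child types {O, B} ✓

I^A i, I^B i, i i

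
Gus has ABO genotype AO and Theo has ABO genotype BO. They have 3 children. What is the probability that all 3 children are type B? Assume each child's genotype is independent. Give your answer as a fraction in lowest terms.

ABO cross AO × BO → 1/4 O, 1/4 A, 1/4 B, 1/4 AB.
So P(type B) = 1/4 per child.
All 3 independent: (1/4)^3 = 1/64.

1/64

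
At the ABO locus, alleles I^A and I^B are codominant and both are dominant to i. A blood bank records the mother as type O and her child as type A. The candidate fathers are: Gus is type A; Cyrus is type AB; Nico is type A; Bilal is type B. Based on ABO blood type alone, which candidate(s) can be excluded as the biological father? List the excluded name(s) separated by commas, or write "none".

A candidate is excluded only if no genotype consistent with his phenotype could produce a type A child with a type O mother.
Bilal (type B): no genotype consistent with that phenotype can produce a type-A child with a type-O mother.

Bilal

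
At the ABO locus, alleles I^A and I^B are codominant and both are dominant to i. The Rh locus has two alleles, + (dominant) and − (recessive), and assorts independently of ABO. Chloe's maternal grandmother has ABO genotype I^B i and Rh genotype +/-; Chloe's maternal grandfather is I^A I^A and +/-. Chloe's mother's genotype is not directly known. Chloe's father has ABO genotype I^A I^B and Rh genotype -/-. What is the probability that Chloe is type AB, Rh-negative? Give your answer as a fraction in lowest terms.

Chloe's mother's ABO genotype from I^B i × I^A I^A: 1/2 I^A I^B, 1/2 I^A i.
Crossing each possibility with the father I^A I^B and summing P(type AB): 1/2·1/2 + 1/2·1/4 = 3/8.
Similarly for Rh via the mother's Rh distribution: P(Rh-) = 1/2.
Independent loci: 3/8 × 1/2 = 3/16.

3/16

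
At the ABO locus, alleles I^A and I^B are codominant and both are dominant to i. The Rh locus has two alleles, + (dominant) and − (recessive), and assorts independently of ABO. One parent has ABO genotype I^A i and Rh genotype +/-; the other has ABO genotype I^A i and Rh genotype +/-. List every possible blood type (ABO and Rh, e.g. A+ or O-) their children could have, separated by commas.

Gametes from I^A i × I^A i give offspring ABO genotypes I^A I^A, I^A i, i i, i.e. phenotypes O, A.
Rh cross +/- × +/- → phenotypes Rh+, Rh-.
Combining independently: O+, O-, A+, A-.

O+, O-, A+, A-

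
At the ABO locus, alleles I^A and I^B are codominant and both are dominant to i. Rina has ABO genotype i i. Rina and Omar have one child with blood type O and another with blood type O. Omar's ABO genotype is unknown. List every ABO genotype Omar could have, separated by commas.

I^A i, I^B i, i i

For each candidate genotype of Omar, check whether crossing it with i i can produce every observed child phenotype.
  I^A I^A → possible child types {A} ✗
  I^A I^B → possible child types {A, B} ✗
  I^A i → possible child types {O, A} ✓
  I^B I^B → possible child types {B} ✗
  I^B i → possible child types {O, B} ✓
  i i → possible child types {O} ✓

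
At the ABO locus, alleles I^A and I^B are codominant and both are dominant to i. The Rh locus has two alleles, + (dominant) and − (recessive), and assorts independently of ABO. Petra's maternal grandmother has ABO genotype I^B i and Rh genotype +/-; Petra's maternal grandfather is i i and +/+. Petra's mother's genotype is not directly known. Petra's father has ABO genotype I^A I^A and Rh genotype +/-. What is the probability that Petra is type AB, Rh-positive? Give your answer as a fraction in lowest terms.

7/32

Petra's mother's ABO genotype from I^B i × i i: 1/2 I^B i, 1/2 i i.
Crossing each possibility with the father I^A I^A and summing P(type AB): 1/2·1/2 + 1/2·0 = 1/4.
Similarly for Rh via the mother's Rh distribution: P(Rh+) = 7/8.
Independent loci: 1/4 × 7/8 = 7/32.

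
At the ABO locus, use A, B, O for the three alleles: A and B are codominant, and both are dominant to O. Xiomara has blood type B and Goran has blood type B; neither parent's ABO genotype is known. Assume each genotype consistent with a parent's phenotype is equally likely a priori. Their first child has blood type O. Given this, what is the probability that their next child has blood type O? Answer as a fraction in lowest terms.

1/4

Possible genotypes: Xiomara ∈ {BB, BO}; Goran ∈ {BB, BO}.
Weight each parental genotype pair by prior × P(type-O child):
  BO × BO: posterior weight 1; P(next child type O) = 1/4.
Weighted sum = 1/4.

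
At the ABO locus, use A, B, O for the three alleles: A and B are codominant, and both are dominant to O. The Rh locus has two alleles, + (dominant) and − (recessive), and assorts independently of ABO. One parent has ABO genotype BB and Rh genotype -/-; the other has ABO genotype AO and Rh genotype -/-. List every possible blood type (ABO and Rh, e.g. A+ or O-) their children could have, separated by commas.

Gametes from BB × AO give offspring ABO genotypes AB, BO, i.e. phenotypes B, AB.
Rh cross -/- × -/- → phenotypes Rh-.
Combining independently: B-, AB-.

B-, AB-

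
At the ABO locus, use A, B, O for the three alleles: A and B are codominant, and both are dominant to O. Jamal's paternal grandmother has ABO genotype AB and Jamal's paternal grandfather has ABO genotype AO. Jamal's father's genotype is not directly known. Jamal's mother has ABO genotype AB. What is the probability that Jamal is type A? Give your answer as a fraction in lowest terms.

3/8

Jamal's father's ABO genotype from AB × AO: 1/4 AA, 1/4 AB, 1/4 AO, 1/4 BO.
Crossing each possibility with the mother AB and summing P(type A): 1/4·1/2 + 1/4·1/4 + 1/4·1/2 + 1/4·1/4 = 3/8.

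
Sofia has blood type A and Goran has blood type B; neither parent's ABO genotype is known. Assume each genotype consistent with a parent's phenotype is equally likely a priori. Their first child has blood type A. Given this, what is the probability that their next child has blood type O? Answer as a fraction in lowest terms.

1/12

Possible genotypes: Sofia ∈ {I^A I^A, I^A i}; Goran ∈ {I^B I^B, I^B i}.
Weight each parental genotype pair by prior × P(type-A child):
  I^A I^A × I^B i: posterior weight 2/3; P(next child type O) = 0.
  I^A i × I^B i: posterior weight 1/3; P(next child type O) = 1/4.
Weighted sum = 1/12.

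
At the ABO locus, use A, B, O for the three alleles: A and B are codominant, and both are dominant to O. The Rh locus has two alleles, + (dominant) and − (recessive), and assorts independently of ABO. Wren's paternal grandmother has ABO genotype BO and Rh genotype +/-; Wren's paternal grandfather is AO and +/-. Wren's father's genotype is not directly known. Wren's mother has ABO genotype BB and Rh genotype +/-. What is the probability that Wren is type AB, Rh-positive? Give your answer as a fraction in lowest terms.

Wren's father's ABO genotype from BO × AO: 1/4 AB, 1/4 AO, 1/4 BO, 1/4 OO.
Crossing each possibility with the mother BB and summing P(type AB): 1/4·1/2 + 1/4·1/2 + 1/4·0 + 1/4·0 = 1/4.
Similarly for Rh via the father's Rh distribution: P(Rh+) = 3/4.
Independent loci: 1/4 × 3/4 = 3/16.

3/16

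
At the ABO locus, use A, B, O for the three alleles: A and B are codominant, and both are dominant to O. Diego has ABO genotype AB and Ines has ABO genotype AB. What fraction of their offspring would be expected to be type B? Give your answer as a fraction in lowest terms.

1/4

ABO cross AB × AB → offspring phenotypes: 1/4 A, 1/4 B, 1/2 AB.
So P(type B) = 1/4.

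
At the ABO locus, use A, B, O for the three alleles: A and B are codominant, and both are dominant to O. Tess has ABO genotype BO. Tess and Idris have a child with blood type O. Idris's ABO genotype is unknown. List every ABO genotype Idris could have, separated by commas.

For each candidate genotype of Idris, check whether crossing it with BO can produce every observed child phenotype.
  AA → possible child types {A, AB} ✗
  AB → possible child types {A, B, AB} ✗
  AO → possible child types {O, A, B, AB} ✓
  BB → possible child types {B} ✗
  BO → possible child types {O, B} ✓
  OO → possible child types {O, B} ✓

AO, BO, OO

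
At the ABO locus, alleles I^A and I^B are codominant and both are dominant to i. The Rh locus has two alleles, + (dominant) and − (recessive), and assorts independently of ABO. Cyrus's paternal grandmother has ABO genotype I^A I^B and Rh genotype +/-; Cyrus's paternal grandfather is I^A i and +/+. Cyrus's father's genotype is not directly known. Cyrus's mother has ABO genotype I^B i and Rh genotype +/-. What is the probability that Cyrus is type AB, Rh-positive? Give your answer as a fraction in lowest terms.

Cyrus's father's ABO genotype from I^A I^B × I^A i: 1/4 I^A I^A, 1/4 I^A I^B, 1/4 I^A i, 1/4 I^B i.
Crossing each possibility with the mother I^B i and summing P(type AB): 1/4·1/2 + 1/4·1/4 + 1/4·1/4 + 1/4·0 = 1/4.
Similarly for Rh via the father's Rh distribution: P(Rh+) = 7/8.
Independent loci: 1/4 × 7/8 = 7/32.

7/32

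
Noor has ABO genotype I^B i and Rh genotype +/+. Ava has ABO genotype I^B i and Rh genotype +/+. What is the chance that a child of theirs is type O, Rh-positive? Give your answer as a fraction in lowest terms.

1/4

ABO cross I^B i × I^B i → offspring phenotypes: 1/4 O, 3/4 B.
Rh cross +/+ × +/+ → 1 Rh+.
Independent loci: P(type O, Rh-positive) = 1/4 × 1 = 1/4.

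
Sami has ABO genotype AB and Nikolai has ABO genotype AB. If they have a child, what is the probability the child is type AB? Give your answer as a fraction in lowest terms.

1/2

ABO cross AB × AB → offspring phenotypes: 1/4 A, 1/4 B, 1/2 AB.
So P(type AB) = 1/2.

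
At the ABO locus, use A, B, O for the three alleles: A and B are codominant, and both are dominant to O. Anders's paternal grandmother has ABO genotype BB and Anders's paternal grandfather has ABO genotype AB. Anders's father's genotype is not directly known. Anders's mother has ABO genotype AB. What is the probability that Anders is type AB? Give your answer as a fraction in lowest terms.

1/2

Anders's father's ABO genotype from BB × AB: 1/2 AB, 1/2 BB.
Crossing each possibility with the mother AB and summing P(type AB): 1/2·1/2 + 1/2·1/2 = 1/2.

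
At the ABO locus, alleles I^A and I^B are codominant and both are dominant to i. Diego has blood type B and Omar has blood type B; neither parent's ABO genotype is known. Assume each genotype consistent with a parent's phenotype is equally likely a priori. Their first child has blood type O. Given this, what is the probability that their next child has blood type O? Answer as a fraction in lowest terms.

1/4

Possible genotypes: Diego ∈ {I^B I^B, I^B i}; Omar ∈ {I^B I^B, I^B i}.
Weight each parental genotype pair by prior × P(type-O child):
  I^B i × I^B i: posterior weight 1; P(next child type O) = 1/4.
Weighted sum = 1/4.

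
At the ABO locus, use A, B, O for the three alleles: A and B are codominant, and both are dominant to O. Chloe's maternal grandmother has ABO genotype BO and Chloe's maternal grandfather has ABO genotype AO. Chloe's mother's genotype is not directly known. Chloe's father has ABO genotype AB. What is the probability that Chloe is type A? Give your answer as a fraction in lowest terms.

Chloe's mother's ABO genotype from BO × AO: 1/4 AB, 1/4 AO, 1/4 BO, 1/4 OO.
Crossing each possibility with the father AB and summing P(type A): 1/4·1/4 + 1/4·1/2 + 1/4·1/4 + 1/4·1/2 = 3/8.

3/8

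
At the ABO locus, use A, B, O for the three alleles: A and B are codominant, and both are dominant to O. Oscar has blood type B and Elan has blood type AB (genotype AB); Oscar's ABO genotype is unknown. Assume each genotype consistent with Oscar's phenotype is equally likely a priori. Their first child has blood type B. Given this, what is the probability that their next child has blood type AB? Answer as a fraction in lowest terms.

3/8

Possible genotypes: Oscar ∈ {BB, BO}; Elan ∈ {AB}.
Weight each parental genotype pair by prior × P(type-B child):
  BB × AB: posterior weight 1/2; P(next child type AB) = 1/2.
  BO × AB: posterior weight 1/2; P(next child type AB) = 1/4.
Weighted sum = 3/8.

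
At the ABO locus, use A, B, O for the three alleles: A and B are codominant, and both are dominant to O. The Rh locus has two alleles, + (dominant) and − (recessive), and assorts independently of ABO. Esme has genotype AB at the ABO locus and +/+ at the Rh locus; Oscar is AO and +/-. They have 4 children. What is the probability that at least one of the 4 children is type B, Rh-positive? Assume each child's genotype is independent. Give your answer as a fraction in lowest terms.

ABO cross AB × AO → 1/2 A, 1/4 B, 1/4 AB.
Rh cross +/+ × +/- → 1 Rh+; so P(type B, Rh-positive) = 1/4 × 1 = 1/4 per child.
P(none) = (3/4)^4 = 81/256; P(at least one) = 1 − 81/256 = 175/256.

175/256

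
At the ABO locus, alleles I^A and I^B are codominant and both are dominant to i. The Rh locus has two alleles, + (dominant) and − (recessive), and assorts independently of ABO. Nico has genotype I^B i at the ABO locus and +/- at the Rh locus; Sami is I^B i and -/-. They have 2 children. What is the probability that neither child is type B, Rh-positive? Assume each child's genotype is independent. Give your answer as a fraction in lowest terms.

ABO cross I^B i × I^B i → 1/4 O, 3/4 B.
Rh cross +/- × -/- → 1/2 Rh+, 1/2 Rh-; so P(type B, Rh-positive) = 3/4 × 1/2 = 3/8 per child.
P(not type B, Rh-positive) = 5/8 for one child; (5/8)^2 = 25/64.

25/64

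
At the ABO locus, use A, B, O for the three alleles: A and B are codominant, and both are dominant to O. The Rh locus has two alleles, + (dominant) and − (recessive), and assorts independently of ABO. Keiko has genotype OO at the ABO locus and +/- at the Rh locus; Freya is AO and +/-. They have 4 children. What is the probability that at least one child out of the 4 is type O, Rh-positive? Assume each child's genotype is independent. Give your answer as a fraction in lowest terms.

3471/4096

ABO cross OO × AO → 1/2 O, 1/2 A.
Rh cross +/- × +/- → 3/4 Rh+, 1/4 Rh-; so P(type O, Rh-positive) = 1/2 × 3/4 = 3/8 per child.
P(none) = (5/8)^4 = 625/4096; P(at least one) = 1 − 625/4096 = 3471/4096.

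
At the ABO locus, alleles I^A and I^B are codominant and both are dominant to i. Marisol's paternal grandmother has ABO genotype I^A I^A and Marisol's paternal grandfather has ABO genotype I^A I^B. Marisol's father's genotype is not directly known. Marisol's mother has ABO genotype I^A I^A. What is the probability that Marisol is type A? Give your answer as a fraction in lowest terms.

Marisol's father's ABO genotype from I^A I^A × I^A I^B: 1/2 I^A I^A, 1/2 I^A I^B.
Crossing each possibility with the mother I^A I^A and summing P(type A): 1/2·1 + 1/2·1/2 = 3/4.

3/4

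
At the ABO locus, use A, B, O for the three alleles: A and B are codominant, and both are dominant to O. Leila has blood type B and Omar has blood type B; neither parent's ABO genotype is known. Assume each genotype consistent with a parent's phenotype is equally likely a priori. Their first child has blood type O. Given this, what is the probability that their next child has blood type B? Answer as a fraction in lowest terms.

Possible genotypes: Leila ∈ {BB, BO}; Omar ∈ {BB, BO}.
Weight each parental genotype pair by prior × P(type-O child):
  BO × BO: posterior weight 1; P(next child type B) = 3/4.
Weighted sum = 3/4.

3/4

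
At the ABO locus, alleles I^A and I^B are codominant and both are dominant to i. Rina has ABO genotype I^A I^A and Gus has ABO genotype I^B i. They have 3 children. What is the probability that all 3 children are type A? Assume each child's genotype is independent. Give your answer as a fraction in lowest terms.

1/8

ABO cross I^A I^A × I^B i → 1/2 A, 1/2 AB.
So P(type A) = 1/2 per child.
All 3 independent: (1/2)^3 = 1/8.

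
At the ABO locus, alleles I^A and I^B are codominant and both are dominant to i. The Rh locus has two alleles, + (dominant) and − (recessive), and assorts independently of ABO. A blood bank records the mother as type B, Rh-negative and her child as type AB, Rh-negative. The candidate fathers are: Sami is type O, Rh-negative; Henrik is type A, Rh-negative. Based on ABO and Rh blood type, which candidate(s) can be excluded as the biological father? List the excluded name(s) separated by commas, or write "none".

A candidate is excluded only if no genotype consistent with his phenotype could produce a type AB, Rh-negative child with a type B, Rh-negative mother.
Sami (type O, Rh-): no genotype consistent with that phenotype can produce a type-AB Rh- child with a type-B mother.

Sami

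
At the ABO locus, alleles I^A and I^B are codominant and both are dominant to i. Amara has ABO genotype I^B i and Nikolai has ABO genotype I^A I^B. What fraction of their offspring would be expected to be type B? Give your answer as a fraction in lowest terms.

1/2

ABO cross I^B i × I^A I^B → offspring phenotypes: 1/4 A, 1/2 B, 1/4 AB.
So P(type B) = 1/2.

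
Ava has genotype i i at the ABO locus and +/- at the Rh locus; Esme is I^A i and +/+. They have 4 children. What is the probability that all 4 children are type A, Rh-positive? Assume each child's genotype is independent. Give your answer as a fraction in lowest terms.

ABO cross i i × I^A i → 1/2 O, 1/2 A.
Rh cross +/- × +/+ → 1 Rh+; so P(type A, Rh-positive) = 1/2 × 1 = 1/2 per child.
All 4 independent: (1/2)^4 = 1/16.

1/16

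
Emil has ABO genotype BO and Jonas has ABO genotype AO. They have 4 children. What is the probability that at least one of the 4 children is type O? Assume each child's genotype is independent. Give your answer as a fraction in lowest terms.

175/256

ABO cross BO × AO → 1/4 O, 1/4 A, 1/4 B, 1/4 AB.
So P(type O) = 1/4 per child.
P(none) = (3/4)^4 = 81/256; P(at least one) = 1 − 81/256 = 175/256.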